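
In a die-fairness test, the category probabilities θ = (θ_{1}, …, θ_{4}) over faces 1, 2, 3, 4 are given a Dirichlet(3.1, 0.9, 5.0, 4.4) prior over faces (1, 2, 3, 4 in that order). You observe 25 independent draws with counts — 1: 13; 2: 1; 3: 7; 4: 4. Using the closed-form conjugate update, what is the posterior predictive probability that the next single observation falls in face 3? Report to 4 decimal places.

The Dirichlet prior is conjugate to the Multinomial likelihood: each posterior αⱼ = prior αⱼ + observed count nⱼ.
Posterior concentration: (16.1, 1.9, 12.0, 8.4), total = 38.4.
P(next = 3 | data) = α_{3}/Σα = 0.3125.

0.3125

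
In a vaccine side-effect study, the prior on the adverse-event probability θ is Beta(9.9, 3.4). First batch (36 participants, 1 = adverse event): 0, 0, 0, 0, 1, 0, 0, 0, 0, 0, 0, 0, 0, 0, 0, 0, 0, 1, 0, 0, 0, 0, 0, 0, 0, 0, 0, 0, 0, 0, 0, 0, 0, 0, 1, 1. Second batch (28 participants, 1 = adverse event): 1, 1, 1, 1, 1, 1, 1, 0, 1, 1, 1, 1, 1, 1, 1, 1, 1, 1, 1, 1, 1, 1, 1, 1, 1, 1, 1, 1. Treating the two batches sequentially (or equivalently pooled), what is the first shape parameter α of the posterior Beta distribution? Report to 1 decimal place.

The Beta prior is conjugate to a Binomial/Bernoulli likelihood; the update adds successes to α and failures to β.
After batch 1: Beta(9.9+4, 3.4+32) = Beta(13.9, 35.4).
After batch 2: Beta(13.9+27, 35.4+1) = Beta(40.9, 36.4).
Posterior α = 40.9.

40.9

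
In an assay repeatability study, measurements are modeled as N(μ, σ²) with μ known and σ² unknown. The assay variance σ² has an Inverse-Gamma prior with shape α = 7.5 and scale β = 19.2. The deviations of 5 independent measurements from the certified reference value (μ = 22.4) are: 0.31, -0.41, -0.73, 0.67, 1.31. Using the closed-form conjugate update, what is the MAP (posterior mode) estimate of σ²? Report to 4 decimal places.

1.8801

With known mean μ and an Inverse-Gamma(α, β) prior on σ², the Normal likelihood is conjugate: posterior is Inv-Gamma(α + n/2, β + Σ(xᵢ−μ)²/2).
Σ(xᵢ−μ)² = (0.31)² + (-0.41)² + (-0.73)² + (0.67)² + (1.31)² = 2.9621.
Posterior: Inv-Gamma(7.5 + 5/2, 19.2 + 2.9621/2) = Inv-Gamma(10.00, 20.68105).
Mode = β/(α+1) = 20.68105/11.00 = 1.8801.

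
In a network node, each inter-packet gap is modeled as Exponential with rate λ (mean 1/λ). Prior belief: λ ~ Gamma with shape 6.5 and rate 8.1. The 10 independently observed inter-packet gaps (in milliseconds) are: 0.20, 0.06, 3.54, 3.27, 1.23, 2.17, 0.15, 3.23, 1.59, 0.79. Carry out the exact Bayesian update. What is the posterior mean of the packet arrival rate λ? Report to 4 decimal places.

With a Gamma(shape α, rate β) prior on the exponential rate λ, the posterior after n observations with total T = Σxᵢ is Gamma(α+n, β+T).
Sum of observations T = 16.23 milliseconds; n = 10.
Posterior: Gamma(6.5+10, 8.1+16.23) = Gamma(16.5, 24.33).
Posterior mean of λ = α/β = 16.5/24.33 = 0.6782.

0.6782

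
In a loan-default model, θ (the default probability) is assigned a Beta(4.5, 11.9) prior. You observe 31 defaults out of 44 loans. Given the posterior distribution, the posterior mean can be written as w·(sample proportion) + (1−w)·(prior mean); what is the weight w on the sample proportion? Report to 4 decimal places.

The Beta prior is conjugate to a Binomial/Bernoulli likelihood; the update adds successes to α and failures to β.
Posterior mean = (α₀+k)/(α₀+β₀+n) = [n/(α₀+β₀+n)]·(k/n) + [(α₀+β₀)/(α₀+β₀+n)]·α₀/(α₀+β₀), so only n and the prior enter the weight.
The weight on the data is w = n/(α₀+β₀+n) = 44/(4.5+11.9+44) = 44/60.4 = 0.7285.

0.7285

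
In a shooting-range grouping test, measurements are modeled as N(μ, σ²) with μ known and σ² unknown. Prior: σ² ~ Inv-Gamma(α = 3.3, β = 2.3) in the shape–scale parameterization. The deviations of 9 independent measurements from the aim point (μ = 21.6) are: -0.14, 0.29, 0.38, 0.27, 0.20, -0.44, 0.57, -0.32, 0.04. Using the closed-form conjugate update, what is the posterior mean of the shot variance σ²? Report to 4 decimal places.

With known mean μ and an Inverse-Gamma(α, β) prior on σ², the Normal likelihood is conjugate: posterior is Inv-Gamma(α + n/2, β + Σ(xᵢ−μ)²/2).
Σ(xᵢ−μ)² = (-0.14)² + (0.29)² + (0.38)² + (0.27)² + (0.20)² + (-0.44)² + (0.57)² + (-0.32)² + (0.04)² = 0.9835.
Posterior: Inv-Gamma(3.3 + 9/2, 2.3 + 0.9835/2) = Inv-Gamma(7.80, 2.79175).
E[σ²|data] = β/(α−1) = 2.79175/6.80 = 0.4106.

0.4106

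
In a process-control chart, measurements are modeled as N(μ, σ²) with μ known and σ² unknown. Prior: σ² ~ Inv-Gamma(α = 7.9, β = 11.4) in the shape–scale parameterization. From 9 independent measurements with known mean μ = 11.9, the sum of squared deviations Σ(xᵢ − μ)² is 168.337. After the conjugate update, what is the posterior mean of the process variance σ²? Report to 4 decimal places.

With known mean μ and an Inverse-Gamma(α, β) prior on σ², the Normal likelihood is conjugate: posterior is Inv-Gamma(α + n/2, β + Σ(xᵢ−μ)²/2).
Posterior: Inv-Gamma(7.9 + 9/2, 11.4 + 168.337/2) = Inv-Gamma(12.40, 95.5685).
E[σ²|data] = β/(α−1) = 95.5685/11.40 = 8.3832.

8.3832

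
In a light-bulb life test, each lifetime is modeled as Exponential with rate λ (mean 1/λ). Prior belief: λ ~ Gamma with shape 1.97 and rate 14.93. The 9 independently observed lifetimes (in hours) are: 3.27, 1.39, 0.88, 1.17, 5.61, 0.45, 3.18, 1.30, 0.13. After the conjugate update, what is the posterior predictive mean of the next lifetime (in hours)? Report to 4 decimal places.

3.2407

With a Gamma(shape α, rate β) prior on the exponential rate λ, the posterior after n observations with total T = Σxᵢ is Gamma(α+n, β+T).
Sum of observations T = 17.38 hours; n = 9.
Posterior: Gamma(1.97+9, 14.93+17.38) = Gamma(10.97, 32.31).
The predictive distribution for the next observation is Lomax; its mean is β/(α−1) = 32.31/9.97 = 3.2407.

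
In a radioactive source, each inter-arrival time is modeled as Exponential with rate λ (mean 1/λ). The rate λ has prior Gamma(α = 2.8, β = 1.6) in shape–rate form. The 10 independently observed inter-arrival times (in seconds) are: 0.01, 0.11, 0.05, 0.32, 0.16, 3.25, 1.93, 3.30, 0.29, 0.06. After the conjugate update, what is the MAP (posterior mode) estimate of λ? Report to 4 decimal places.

1.0650

With a Gamma(shape α, rate β) prior on the exponential rate λ, the posterior after n observations with total T = Σxᵢ is Gamma(α+n, β+T).
Sum of observations T = 9.48 seconds; n = 10.
Posterior: Gamma(2.8+10, 1.6+9.48) = Gamma(12.8, 11.08).
Mode = (α−1)/β = 1.0650.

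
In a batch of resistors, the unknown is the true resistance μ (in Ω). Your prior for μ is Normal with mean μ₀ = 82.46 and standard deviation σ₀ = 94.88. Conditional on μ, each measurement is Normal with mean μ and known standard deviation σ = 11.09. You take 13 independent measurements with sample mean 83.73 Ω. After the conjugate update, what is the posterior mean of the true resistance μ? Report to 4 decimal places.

83.7287

For Normal data with known variance σ², a Normal(μ₀, σ₀²) prior on μ is conjugate. Posterior precision = 1/σ₀² + n/σ²; posterior mean is the precision-weighted average of μ₀ and x̄.
n·x̄ = 13·83.73 = 1088.49.
σ₀² = 94.88² = 9002.2144, σ² = 11.09² = 122.9881; σ² + n·σ₀² = 122.9881 + 13·9002.2144 = 117151.7753.
Posterior mean = (μ₀/σ₀² + n·x̄/σ²)/(1/σ₀² + n/σ²) = (σ²·μ₀ + σ₀²·n·x̄)/(σ² + n·σ₀²) = (122.9881·82.46 + 9002.2144·1088.49)/117151.7753 = 9808961.950982/117151.7753 = 83.7287.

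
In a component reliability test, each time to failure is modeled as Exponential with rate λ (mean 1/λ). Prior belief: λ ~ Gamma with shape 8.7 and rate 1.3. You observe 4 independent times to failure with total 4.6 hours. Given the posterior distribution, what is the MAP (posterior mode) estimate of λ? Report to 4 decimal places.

1.9831

With a Gamma(shape α, rate β) prior on the exponential rate λ, the posterior after n observations with total T = Σxᵢ is Gamma(α+n, β+T).
Posterior: Gamma(8.7+4, 1.3+4.6) = Gamma(12.7, 5.9).
Mode = (α−1)/β = 1.9831.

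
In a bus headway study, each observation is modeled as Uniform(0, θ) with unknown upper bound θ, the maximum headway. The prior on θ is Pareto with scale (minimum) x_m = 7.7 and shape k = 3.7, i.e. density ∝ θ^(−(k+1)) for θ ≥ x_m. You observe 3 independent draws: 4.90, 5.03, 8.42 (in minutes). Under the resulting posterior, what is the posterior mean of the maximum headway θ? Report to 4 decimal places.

9.8972

A Pareto(scale x_m, shape k) prior on the upper bound θ of Uniform(0, θ) is conjugate: posterior is Pareto(max(x_m, max xᵢ), k + n).
Sample maximum = 8.42; prior scale x_m = 7.7 → posterior scale = max = 8.42.
Posterior shape = 3.7 + 3 = 6.7.
E[θ|data] = k·x_m/(k−1) = 6.7·8.42/5.7 = 9.8972.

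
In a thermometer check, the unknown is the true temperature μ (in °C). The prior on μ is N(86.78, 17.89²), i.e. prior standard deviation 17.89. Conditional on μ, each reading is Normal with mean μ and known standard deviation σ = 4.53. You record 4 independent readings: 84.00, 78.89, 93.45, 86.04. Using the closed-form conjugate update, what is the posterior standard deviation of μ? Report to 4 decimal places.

For Normal data with known variance σ², a Normal(μ₀, σ₀²) prior on μ is conjugate. Posterior precision = 1/σ₀² + n/σ²; posterior mean is the precision-weighted average of μ₀ and x̄.
σ₀² = 17.89² = 320.0521, σ² = 4.53² = 20.5209; σ² + n·σ₀² = 20.5209 + 4·320.0521 = 1300.7293.
Posterior precision = 1/σ₀² + n/σ² = 1/320.0521 + 4/20.5209 = (σ² + n·σ₀²)/(σ₀²σ²) = 1300.7293/(320.0521·20.5209); posterior variance σₙ² = σ₀²σ²/(σ² + n·σ₀²) = 320.0521·20.5209/1300.7293 = 5.049288.
Posterior SD = √σₙ² = √(320.0521·20.5209/1300.7293) = 2.2471.

2.2471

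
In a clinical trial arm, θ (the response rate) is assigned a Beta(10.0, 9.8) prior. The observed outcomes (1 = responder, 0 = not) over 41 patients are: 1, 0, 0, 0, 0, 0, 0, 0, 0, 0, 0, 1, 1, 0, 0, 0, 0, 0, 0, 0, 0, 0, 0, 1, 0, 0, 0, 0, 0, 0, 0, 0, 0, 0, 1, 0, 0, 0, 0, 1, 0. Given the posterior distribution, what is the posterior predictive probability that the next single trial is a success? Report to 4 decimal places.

0.2632

The Beta prior is conjugate to a Binomial/Bernoulli likelihood; the update adds successes to α and failures to β.
Posterior: Beta(α+k, β+n−k) = Beta(10.0+6, 9.8+35) = Beta(16.0, 44.8).
For a single future Bernoulli trial, P(success | data) = α/(α+β) = 0.2632.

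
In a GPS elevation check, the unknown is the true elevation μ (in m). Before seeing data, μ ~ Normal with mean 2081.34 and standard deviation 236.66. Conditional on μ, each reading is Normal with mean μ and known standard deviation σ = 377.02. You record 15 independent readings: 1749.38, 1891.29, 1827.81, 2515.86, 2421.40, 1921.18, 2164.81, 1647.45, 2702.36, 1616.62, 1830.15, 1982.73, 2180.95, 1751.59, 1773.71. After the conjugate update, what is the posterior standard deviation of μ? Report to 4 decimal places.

90.0275

For Normal data with known variance σ², a Normal(μ₀, σ₀²) prior on μ is conjugate. Posterior precision = 1/σ₀² + n/σ²; posterior mean is the precision-weighted average of μ₀ and x̄.
σ₀² = 236.66² = 56007.9556, σ² = 377.02² = 142144.0804; σ² + n·σ₀² = 142144.0804 + 15·56007.9556 = 982263.4144.
Posterior precision = 1/σ₀² + n/σ² = 1/56007.9556 + 15/142144.0804 = (σ² + n·σ₀²)/(σ₀²σ²) = 982263.4144/(56007.9556·142144.0804); posterior variance σₙ² = σ₀²σ²/(σ² + n·σ₀²) = 56007.9556·142144.0804/982263.4144 = 8104.953546.
Posterior SD = √σₙ² = √(56007.9556·142144.0804/982263.4144) = 90.0275.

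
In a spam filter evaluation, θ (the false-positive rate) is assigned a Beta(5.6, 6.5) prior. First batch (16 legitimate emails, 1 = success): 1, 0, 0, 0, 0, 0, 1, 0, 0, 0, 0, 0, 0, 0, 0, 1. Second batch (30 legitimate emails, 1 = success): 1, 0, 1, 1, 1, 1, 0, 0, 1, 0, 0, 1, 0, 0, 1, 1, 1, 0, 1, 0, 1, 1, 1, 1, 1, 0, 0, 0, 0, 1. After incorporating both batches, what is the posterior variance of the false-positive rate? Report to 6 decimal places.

The Beta prior is conjugate to a Binomial/Bernoulli likelihood; the update adds successes to α and failures to β.
After batch 1: Beta(5.6+3, 6.5+13) = Beta(8.6, 19.5).
After batch 2: Beta(8.6+17, 19.5+13) = Beta(25.6, 32.5).
Var = αβ/((α+β)²(α+β+1)) = 25.6·32.5/(58.1²·59.1) = 0.004170.

0.004170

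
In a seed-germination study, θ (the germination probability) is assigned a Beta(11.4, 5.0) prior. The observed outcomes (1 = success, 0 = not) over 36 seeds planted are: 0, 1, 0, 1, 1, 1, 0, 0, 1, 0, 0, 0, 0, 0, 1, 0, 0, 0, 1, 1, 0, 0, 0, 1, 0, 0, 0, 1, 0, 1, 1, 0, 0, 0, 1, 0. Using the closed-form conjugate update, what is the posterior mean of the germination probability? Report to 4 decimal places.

0.4656

The Beta prior is conjugate to a Binomial/Bernoulli likelihood; the update adds successes to α and failures to β.
Posterior: Beta(α+k, β+n−k) = Beta(11.4+13, 5.0+23) = Beta(24.4, 28.0).
Posterior mean = α/(α+β) = 24.4/52.4 = 0.4656.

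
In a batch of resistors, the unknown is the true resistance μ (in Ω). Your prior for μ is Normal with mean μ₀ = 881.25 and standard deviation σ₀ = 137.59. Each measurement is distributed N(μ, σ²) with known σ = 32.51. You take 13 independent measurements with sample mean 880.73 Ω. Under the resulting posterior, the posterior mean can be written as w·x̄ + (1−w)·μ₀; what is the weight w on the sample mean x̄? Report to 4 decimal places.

0.9957

For Normal data with known variance σ², a Normal(μ₀, σ₀²) prior on μ is conjugate. Posterior precision = 1/σ₀² + n/σ²; posterior mean is the precision-weighted average of μ₀ and x̄.
σ₀² = 137.59² = 18931.0081, σ² = 32.51² = 1056.9001. Prior precision 1/σ₀² = 1/18931.0081; data precision n/σ² = 13/1056.9001.
w = (n/σ²)/(1/σ₀² + n/σ²) = n·σ₀²/(σ² + n·σ₀²) = 13·18931.0081/(1056.9001 + 13·18931.0081) = 246103.1053/247160.0054 = 0.9957.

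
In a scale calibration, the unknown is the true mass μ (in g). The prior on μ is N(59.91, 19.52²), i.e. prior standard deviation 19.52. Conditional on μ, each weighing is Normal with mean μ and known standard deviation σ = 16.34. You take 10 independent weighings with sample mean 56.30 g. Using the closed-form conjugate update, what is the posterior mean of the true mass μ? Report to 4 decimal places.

For Normal data with known variance σ², a Normal(μ₀, σ₀²) prior on μ is conjugate. Posterior precision = 1/σ₀² + n/σ²; posterior mean is the precision-weighted average of μ₀ and x̄.
n·x̄ = 10·56.30 = 563.
σ₀² = 19.52² = 381.0304, σ² = 16.34² = 266.9956; σ² + n·σ₀² = 266.9956 + 10·381.0304 = 4077.2996.
Posterior mean = (μ₀/σ₀² + n·x̄/σ²)/(1/σ₀² + n/σ²) = (σ²·μ₀ + σ₀²·n·x̄)/(σ² + n·σ₀²) = (266.9956·59.91 + 381.0304·563)/4077.2996 = 230515.821596/4077.2996 = 56.5364.

56.5364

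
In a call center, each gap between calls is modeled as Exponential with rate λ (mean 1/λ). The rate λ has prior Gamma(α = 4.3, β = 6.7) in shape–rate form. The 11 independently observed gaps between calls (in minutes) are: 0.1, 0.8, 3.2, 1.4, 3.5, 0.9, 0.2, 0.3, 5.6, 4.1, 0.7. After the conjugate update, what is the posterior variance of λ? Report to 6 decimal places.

0.020231

With a Gamma(shape α, rate β) prior on the exponential rate λ, the posterior after n observations with total T = Σxᵢ is Gamma(α+n, β+T).
Sum of observations T = 20.8 minutes; n = 11.
Posterior: Gamma(4.3+11, 6.7+20.8) = Gamma(15.3, 27.5).
Var = α/β² = 0.020231.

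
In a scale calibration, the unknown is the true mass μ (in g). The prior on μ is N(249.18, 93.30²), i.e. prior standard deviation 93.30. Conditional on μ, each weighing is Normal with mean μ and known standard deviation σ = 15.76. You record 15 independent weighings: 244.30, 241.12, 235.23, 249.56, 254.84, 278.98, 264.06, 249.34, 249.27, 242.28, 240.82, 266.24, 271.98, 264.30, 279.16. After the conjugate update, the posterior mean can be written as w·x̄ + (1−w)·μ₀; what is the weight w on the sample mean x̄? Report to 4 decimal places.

For Normal data with known variance σ², a Normal(μ₀, σ₀²) prior on μ is conjugate. Posterior precision = 1/σ₀² + n/σ²; posterior mean is the precision-weighted average of μ₀ and x̄.
σ₀² = 93.30² = 8704.89, σ² = 15.76² = 248.3776. Prior precision 1/σ₀² = 1/8704.89; data precision n/σ² = 15/248.3776.
w = (n/σ²)/(1/σ₀² + n/σ²) = n·σ₀²/(σ² + n·σ₀²) = 15·8704.89/(248.3776 + 15·8704.89) = 130573.35/130821.7276 = 0.9981.

0.9981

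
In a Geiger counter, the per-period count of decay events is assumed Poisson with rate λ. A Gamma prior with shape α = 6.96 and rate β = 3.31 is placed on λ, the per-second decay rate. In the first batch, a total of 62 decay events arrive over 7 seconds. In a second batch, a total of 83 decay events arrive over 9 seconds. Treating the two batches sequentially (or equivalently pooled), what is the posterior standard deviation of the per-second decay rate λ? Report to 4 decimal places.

With a Gamma(shape α, rate β) prior, the Poisson likelihood is conjugate: the posterior is Gamma(α + ΣXᵢ, β + n).
After batch 1: Gamma(α+S, β+n) = Gamma(6.96+62, 3.31+7) = Gamma(68.96, 10.31).
After batch 2: Gamma(α+S, β+n) = Gamma(68.96+83, 10.31+9) = Gamma(151.96, 19.31).
SD = √α/β = √151.96/19.31 = 0.6384.

0.6384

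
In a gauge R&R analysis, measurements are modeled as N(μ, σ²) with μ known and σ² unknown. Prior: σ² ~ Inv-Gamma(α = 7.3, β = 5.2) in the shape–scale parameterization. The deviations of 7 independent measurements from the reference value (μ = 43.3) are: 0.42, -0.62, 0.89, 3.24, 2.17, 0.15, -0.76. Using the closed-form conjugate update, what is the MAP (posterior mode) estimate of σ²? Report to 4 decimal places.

With known mean μ and an Inverse-Gamma(α, β) prior on σ², the Normal likelihood is conjugate: posterior is Inv-Gamma(α + n/2, β + Σ(xᵢ−μ)²/2).
Σ(xᵢ−μ)² = (0.42)² + (-0.62)² + (0.89)² + (3.24)² + (2.17)² + (0.15)² + (-0.76)² = 17.1595.
Posterior: Inv-Gamma(7.3 + 7/2, 5.2 + 17.1595/2) = Inv-Gamma(10.80, 13.77975).
Mode = β/(α+1) = 13.77975/11.80 = 1.1678.

1.1678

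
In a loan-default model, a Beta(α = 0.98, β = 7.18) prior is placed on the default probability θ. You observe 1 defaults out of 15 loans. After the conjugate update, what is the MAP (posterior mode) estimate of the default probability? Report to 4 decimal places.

0.0463

The Beta prior is conjugate to a Binomial/Bernoulli likelihood; the update adds successes to α and failures to β.
Posterior: Beta(α+k, β+n−k) = Beta(0.98+1, 7.18+14) = Beta(1.98, 21.18).
Mode of Beta(a,b) for a,b>1 is (a−1)/(a+b−2) = 0.98/21.16 = 0.0463.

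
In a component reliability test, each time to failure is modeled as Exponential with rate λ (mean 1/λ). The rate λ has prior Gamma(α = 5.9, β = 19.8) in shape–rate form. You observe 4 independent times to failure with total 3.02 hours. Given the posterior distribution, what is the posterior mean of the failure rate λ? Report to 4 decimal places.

0.4338

With a Gamma(shape α, rate β) prior on the exponential rate λ, the posterior after n observations with total T = Σxᵢ is Gamma(α+n, β+T).
Posterior: Gamma(5.9+4, 19.8+3.02) = Gamma(9.9, 22.82).
Posterior mean of λ = α/β = 9.9/22.82 = 0.4338.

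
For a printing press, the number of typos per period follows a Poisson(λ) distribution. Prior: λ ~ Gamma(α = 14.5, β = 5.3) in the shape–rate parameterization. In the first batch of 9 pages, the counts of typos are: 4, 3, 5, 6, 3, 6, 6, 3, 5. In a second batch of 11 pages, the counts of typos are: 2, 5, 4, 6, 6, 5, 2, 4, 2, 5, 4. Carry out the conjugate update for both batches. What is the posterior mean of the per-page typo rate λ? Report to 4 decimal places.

With a Gamma(shape α, rate β) prior, the Poisson likelihood is conjugate: the posterior is Gamma(α + ΣXᵢ, β + n).
Batch 1: sum of counts S = 41 over n = 9 pages.
After batch 1: Gamma(α+S, β+n) = Gamma(14.5+41, 5.3+9) = Gamma(55.5, 14.3).
Batch 2: sum of counts S = 45 over n = 11 pages.
After batch 2: Gamma(α+S, β+n) = Gamma(55.5+45, 14.3+11) = Gamma(100.5, 25.3).
Posterior mean = α/β = 100.5/25.3 = 3.9723.

3.9723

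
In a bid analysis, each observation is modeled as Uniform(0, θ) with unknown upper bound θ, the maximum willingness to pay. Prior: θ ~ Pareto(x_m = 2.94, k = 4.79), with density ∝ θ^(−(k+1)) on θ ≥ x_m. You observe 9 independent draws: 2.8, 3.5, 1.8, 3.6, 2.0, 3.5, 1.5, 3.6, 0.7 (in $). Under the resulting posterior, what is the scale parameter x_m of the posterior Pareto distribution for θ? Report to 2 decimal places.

3.60

A Pareto(scale x_m, shape k) prior on the upper bound θ of Uniform(0, θ) is conjugate: posterior is Pareto(max(x_m, max xᵢ), k + n).
Sample maximum = 3.6; prior scale x_m = 2.94 → posterior scale = max = 3.60.
Posterior shape = 4.79 + 9 = 13.79.
Posterior scale x_m = 3.60.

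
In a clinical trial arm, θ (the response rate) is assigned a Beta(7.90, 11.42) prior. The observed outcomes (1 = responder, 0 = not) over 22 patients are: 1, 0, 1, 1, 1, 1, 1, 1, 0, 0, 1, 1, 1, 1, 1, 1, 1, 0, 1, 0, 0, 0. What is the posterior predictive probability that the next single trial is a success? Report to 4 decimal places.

The Beta prior is conjugate to a Binomial/Bernoulli likelihood; the update adds successes to α and failures to β.
Posterior: Beta(α+k, β+n−k) = Beta(7.90+15, 11.42+7) = Beta(22.90, 18.42).
For a single future Bernoulli trial, P(success | data) = α/(α+β) = 0.5542.

0.5542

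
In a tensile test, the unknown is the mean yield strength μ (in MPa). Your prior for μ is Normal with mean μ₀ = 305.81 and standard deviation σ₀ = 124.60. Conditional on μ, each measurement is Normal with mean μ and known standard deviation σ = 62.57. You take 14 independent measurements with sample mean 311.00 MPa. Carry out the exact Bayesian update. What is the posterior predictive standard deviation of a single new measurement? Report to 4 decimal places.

For Normal data with known variance σ², a Normal(μ₀, σ₀²) prior on μ is conjugate. Posterior precision = 1/σ₀² + n/σ²; posterior mean is the precision-weighted average of μ₀ and x̄.
σ₀² = 124.60² = 15525.16, σ² = 62.57² = 3915.0049; σ² + n·σ₀² = 3915.0049 + 14·15525.16 = 221267.2449.
Posterior precision = 1/σ₀² + n/σ² = 1/15525.16 + 14/3915.0049 = (σ² + n·σ₀²)/(σ₀²σ²) = 221267.2449/(15525.16·3915.0049); posterior variance σₙ² = σ₀²σ²/(σ² + n·σ₀²) = 15525.16·3915.0049/221267.2449 = 274.695324.
Predictive variance for one new observation = σₙ² + σ² = 15525.16·3915.0049/221267.2449 + 3915.0049 = σ²·(σ₀² + 221267.2449)/221267.2449 = 3915.0049·236792.4049/221267.2449 = 4189.700224; SD = √(3915.0049·236792.4049/221267.2449) = 64.7279.

64.7279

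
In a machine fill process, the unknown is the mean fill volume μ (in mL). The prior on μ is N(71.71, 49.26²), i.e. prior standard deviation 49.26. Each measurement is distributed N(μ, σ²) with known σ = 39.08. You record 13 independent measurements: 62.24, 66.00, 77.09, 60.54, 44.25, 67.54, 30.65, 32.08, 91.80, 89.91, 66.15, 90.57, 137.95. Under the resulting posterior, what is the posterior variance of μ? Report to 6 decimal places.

112.055369

For Normal data with known variance σ², a Normal(μ₀, σ₀²) prior on μ is conjugate. Posterior precision = 1/σ₀² + n/σ²; posterior mean is the precision-weighted average of μ₀ and x̄.
σ₀² = 49.26² = 2426.5476, σ² = 39.08² = 1527.2464; σ² + n·σ₀² = 1527.2464 + 13·2426.5476 = 33072.3652.
Posterior precision = 1/σ₀² + n/σ² = 1/2426.5476 + 13/1527.2464 = (σ² + n·σ₀²)/(σ₀²σ²) = 33072.3652/(2426.5476·1527.2464); posterior variance σₙ² = σ₀²σ²/(σ² + n·σ₀²) = 2426.5476·1527.2464/33072.3652 = 112.055369.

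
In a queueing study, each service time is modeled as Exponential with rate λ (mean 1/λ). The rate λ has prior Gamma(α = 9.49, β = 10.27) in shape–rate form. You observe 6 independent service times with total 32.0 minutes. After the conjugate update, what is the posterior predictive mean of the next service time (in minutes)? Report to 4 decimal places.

2.9172

With a Gamma(shape α, rate β) prior on the exponential rate λ, the posterior after n observations with total T = Σxᵢ is Gamma(α+n, β+T).
Posterior: Gamma(9.49+6, 10.27+32.0) = Gamma(15.49, 42.27).
The predictive distribution for the next observation is Lomax; its mean is β/(α−1) = 42.27/14.49 = 2.9172.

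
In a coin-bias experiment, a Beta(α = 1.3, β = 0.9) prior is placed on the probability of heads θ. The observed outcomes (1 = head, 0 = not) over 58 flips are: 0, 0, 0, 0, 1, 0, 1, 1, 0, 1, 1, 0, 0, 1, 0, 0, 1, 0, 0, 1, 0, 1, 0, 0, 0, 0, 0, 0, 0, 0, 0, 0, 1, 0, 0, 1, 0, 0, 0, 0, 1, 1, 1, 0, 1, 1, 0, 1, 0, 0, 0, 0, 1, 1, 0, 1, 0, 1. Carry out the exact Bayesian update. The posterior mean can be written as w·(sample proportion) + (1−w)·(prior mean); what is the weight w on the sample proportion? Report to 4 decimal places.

The Beta prior is conjugate to a Binomial/Bernoulli likelihood; the update adds successes to α and failures to β.
Posterior mean = (α₀+k)/(α₀+β₀+n) = [n/(α₀+β₀+n)]·(k/n) + [(α₀+β₀)/(α₀+β₀+n)]·α₀/(α₀+β₀), so only n and the prior enter the weight.
The weight on the data is w = n/(α₀+β₀+n) = 58/(1.3+0.9+58) = 58/60.2 = 0.9635.

0.9635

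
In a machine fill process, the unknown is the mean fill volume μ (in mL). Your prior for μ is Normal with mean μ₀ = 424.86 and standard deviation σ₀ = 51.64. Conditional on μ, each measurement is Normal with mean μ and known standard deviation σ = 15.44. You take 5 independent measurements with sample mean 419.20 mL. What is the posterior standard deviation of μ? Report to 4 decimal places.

For Normal data with known variance σ², a Normal(μ₀, σ₀²) prior on μ is conjugate. Posterior precision = 1/σ₀² + n/σ²; posterior mean is the precision-weighted average of μ₀ and x̄.
σ₀² = 51.64² = 2666.6896, σ² = 15.44² = 238.3936; σ² + n·σ₀² = 238.3936 + 5·2666.6896 = 13571.8416.
Posterior precision = 1/σ₀² + n/σ² = 1/2666.6896 + 5/238.3936 = (σ² + n·σ₀²)/(σ₀²σ²) = 13571.8416/(2666.6896·238.3936); posterior variance σₙ² = σ₀²σ²/(σ² + n·σ₀²) = 2666.6896·238.3936/13571.8416 = 46.841229.
Posterior SD = √σₙ² = √(2666.6896·238.3936/13571.8416) = 6.8441.

6.8441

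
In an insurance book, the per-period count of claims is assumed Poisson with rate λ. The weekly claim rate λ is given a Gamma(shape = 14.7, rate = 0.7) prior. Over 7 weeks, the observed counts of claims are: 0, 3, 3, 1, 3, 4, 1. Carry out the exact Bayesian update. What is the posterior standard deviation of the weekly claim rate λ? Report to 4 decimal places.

0.7078

With a Gamma(shape α, rate β) prior, the Poisson likelihood is conjugate: the posterior is Gamma(α + ΣXᵢ, β + n).
Sum of counts S = 15 over n = 7 weeks.
Posterior: Gamma(α+S, β+n) = Gamma(14.7+15, 0.7+7) = Gamma(29.7, 7.7).
SD = √α/β = √29.7/7.7 = 0.7078.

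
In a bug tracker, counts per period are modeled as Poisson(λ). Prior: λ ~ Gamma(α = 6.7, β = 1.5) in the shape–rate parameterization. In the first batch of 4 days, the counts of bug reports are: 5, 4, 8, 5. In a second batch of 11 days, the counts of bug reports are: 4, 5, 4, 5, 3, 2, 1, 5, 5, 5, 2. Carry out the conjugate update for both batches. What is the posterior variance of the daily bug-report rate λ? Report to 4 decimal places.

With a Gamma(shape α, rate β) prior, the Poisson likelihood is conjugate: the posterior is Gamma(α + ΣXᵢ, β + n).
Batch 1: sum of counts S = 22 over n = 4 days.
After batch 1: Gamma(α+S, β+n) = Gamma(6.7+22, 1.5+4) = Gamma(28.7, 5.5).
Batch 2: sum of counts S = 41 over n = 11 days.
After batch 2: Gamma(α+S, β+n) = Gamma(28.7+41, 5.5+11) = Gamma(69.7, 16.5).
Var = α/β² = 69.7/16.5² = 0.2560.

0.2560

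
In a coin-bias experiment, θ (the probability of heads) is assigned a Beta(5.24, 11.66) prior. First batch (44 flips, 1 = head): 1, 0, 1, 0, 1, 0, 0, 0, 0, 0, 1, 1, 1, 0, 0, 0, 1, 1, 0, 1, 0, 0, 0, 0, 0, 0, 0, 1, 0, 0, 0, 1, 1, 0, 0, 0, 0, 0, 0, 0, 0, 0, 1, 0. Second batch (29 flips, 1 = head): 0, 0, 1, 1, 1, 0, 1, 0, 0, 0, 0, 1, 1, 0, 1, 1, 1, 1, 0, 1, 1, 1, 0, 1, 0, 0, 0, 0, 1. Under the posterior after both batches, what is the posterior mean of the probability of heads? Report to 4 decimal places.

0.3697

The Beta prior is conjugate to a Binomial/Bernoulli likelihood; the update adds successes to α and failures to β.
After batch 1: Beta(5.24+13, 11.66+31) = Beta(18.24, 42.66).
After batch 2: Beta(18.24+15, 42.66+14) = Beta(33.24, 56.66).
Posterior mean = α/(α+β) = 33.24/89.90 = 0.3697.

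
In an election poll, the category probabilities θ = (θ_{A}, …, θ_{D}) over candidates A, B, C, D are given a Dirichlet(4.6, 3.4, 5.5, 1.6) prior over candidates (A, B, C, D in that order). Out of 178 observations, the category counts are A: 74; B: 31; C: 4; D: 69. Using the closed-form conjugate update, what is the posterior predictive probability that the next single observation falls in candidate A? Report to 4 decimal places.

The Dirichlet prior is conjugate to the Multinomial likelihood: each posterior αⱼ = prior αⱼ + observed count nⱼ.
Posterior concentration: (78.6, 34.4, 9.5, 70.6), total = 193.1.
P(next = A | data) = α_{A}/Σα = 0.4070.

0.4070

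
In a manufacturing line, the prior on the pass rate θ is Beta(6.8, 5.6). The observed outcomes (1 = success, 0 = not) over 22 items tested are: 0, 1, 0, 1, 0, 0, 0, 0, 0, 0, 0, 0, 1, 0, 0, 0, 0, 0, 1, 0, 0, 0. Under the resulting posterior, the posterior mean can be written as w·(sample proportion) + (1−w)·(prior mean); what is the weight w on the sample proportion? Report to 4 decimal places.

0.6395

The Beta prior is conjugate to a Binomial/Bernoulli likelihood; the update adds successes to α and failures to β.
Posterior mean = (α₀+k)/(α₀+β₀+n) = [n/(α₀+β₀+n)]·(k/n) + [(α₀+β₀)/(α₀+β₀+n)]·α₀/(α₀+β₀), so only n and the prior enter the weight.
The weight on the data is w = n/(α₀+β₀+n) = 22/(6.8+5.6+22) = 22/34.4 = 0.6395.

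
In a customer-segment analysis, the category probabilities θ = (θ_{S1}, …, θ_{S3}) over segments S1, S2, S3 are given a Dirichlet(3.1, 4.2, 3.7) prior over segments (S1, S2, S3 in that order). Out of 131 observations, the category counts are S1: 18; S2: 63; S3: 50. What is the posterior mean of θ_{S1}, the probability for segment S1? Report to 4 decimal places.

0.1486

The Dirichlet prior is conjugate to the Multinomial likelihood: each posterior αⱼ = prior αⱼ + observed count nⱼ.
Posterior concentration: (21.1, 67.2, 53.7), total = 142.0.
E[θ_{S1}|data] = α_{S1}/Σα = 21.1/142.0 = 0.1486.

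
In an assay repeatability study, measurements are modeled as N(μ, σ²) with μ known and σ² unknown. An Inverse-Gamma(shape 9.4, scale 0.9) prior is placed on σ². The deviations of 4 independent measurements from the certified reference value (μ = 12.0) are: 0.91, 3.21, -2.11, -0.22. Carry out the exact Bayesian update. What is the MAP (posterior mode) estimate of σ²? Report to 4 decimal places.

0.7029

With known mean μ and an Inverse-Gamma(α, β) prior on σ², the Normal likelihood is conjugate: posterior is Inv-Gamma(α + n/2, β + Σ(xᵢ−μ)²/2).
Σ(xᵢ−μ)² = (0.91)² + (3.21)² + (-2.11)² + (-0.22)² = 15.6327.
Posterior: Inv-Gamma(9.4 + 4/2, 0.9 + 15.6327/2) = Inv-Gamma(11.40, 8.71635).
Mode = β/(α+1) = 8.71635/12.40 = 0.7029.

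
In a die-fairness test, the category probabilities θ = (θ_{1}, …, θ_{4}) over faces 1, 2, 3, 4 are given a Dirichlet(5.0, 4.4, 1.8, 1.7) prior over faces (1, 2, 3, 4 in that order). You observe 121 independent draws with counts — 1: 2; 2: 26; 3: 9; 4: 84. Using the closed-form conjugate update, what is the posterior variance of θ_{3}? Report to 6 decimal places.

The Dirichlet prior is conjugate to the Multinomial likelihood: each posterior αⱼ = prior αⱼ + observed count nⱼ.
Posterior concentration: (7.0, 30.4, 10.8, 85.7), total = 133.9.
Var[θ_j] = α_j(Σα−α_j)/((Σα)²(Σα+1)) = 10.8·123.1/(133.9²·134.9) = 0.000550.

0.000550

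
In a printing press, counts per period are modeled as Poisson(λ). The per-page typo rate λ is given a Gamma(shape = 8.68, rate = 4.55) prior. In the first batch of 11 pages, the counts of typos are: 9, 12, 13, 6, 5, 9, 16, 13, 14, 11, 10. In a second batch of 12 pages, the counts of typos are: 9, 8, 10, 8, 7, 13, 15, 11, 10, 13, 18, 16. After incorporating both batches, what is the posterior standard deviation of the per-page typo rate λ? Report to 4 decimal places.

With a Gamma(shape α, rate β) prior, the Poisson likelihood is conjugate: the posterior is Gamma(α + ΣXᵢ, β + n).
Batch 1: sum of counts S = 118 over n = 11 pages.
After batch 1: Gamma(α+S, β+n) = Gamma(8.68+118, 4.55+11) = Gamma(126.68, 15.55).
Batch 2: sum of counts S = 138 over n = 12 pages.
After batch 2: Gamma(α+S, β+n) = Gamma(126.68+138, 15.55+12) = Gamma(264.68, 27.55).
SD = √α/β = √264.68/27.55 = 0.5905.

0.5905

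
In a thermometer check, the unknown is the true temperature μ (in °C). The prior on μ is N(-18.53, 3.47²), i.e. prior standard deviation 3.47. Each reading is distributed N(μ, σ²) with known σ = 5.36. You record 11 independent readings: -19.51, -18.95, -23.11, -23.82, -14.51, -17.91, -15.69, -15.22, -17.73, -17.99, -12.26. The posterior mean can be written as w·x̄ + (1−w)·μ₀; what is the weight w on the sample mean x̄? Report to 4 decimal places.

0.8218

For Normal data with known variance σ², a Normal(μ₀, σ₀²) prior on μ is conjugate. Posterior precision = 1/σ₀² + n/σ²; posterior mean is the precision-weighted average of μ₀ and x̄.
σ₀² = 3.47² = 12.0409, σ² = 5.36² = 28.7296. Prior precision 1/σ₀² = 1/12.0409; data precision n/σ² = 11/28.7296.
w = (n/σ²)/(1/σ₀² + n/σ²) = n·σ₀²/(σ² + n·σ₀²) = 11·12.0409/(28.7296 + 11·12.0409) = 132.4499/161.1795 = 0.8218.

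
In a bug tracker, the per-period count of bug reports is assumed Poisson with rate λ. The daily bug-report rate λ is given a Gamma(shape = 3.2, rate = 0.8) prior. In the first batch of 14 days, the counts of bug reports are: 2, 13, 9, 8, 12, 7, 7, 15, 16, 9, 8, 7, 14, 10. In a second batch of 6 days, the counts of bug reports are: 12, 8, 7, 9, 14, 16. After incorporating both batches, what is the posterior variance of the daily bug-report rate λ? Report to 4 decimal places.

0.4766

With a Gamma(shape α, rate β) prior, the Poisson likelihood is conjugate: the posterior is Gamma(α + ΣXᵢ, β + n).
Batch 1: sum of counts S = 137 over n = 14 days.
After batch 1: Gamma(α+S, β+n) = Gamma(3.2+137, 0.8+14) = Gamma(140.2, 14.8).
Batch 2: sum of counts S = 66 over n = 6 days.
After batch 2: Gamma(α+S, β+n) = Gamma(140.2+66, 14.8+6) = Gamma(206.2, 20.8).
Var = α/β² = 206.2/20.8² = 0.4766.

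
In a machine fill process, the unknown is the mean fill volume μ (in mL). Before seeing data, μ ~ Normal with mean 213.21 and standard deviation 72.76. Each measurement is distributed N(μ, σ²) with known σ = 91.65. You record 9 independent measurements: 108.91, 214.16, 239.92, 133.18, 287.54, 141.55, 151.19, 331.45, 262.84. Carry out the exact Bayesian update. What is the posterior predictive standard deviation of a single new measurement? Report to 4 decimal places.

95.8809

For Normal data with known variance σ², a Normal(μ₀, σ₀²) prior on μ is conjugate. Posterior precision = 1/σ₀² + n/σ²; posterior mean is the precision-weighted average of μ₀ and x̄.
σ₀² = 72.76² = 5294.0176, σ² = 91.65² = 8399.7225; σ² + n·σ₀² = 8399.7225 + 9·5294.0176 = 56045.8809.
Posterior precision = 1/σ₀² + n/σ² = 1/5294.0176 + 9/8399.7225 = (σ² + n·σ₀²)/(σ₀²σ²) = 56045.8809/(5294.0176·8399.7225); posterior variance σₙ² = σ₀²σ²/(σ² + n·σ₀²) = 5294.0176·8399.7225/56045.8809 = 793.426351.
Predictive variance for one new observation = σₙ² + σ² = 5294.0176·8399.7225/56045.8809 + 8399.7225 = σ²·(σ₀² + 56045.8809)/56045.8809 = 8399.7225·61339.8985/56045.8809 = 9193.148851; SD = √(8399.7225·61339.8985/56045.8809) = 95.8809.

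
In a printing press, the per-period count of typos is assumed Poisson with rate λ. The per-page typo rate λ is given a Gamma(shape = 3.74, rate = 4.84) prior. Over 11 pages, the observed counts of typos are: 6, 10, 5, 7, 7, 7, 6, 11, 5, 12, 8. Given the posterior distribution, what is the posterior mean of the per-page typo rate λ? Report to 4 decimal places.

With a Gamma(shape α, rate β) prior, the Poisson likelihood is conjugate: the posterior is Gamma(α + ΣXᵢ, β + n).
Sum of counts S = 84 over n = 11 pages.
Posterior: Gamma(α+S, β+n) = Gamma(3.74+84, 4.84+11) = Gamma(87.74, 15.84).
Posterior mean = α/β = 87.74/15.84 = 5.5391.

5.5391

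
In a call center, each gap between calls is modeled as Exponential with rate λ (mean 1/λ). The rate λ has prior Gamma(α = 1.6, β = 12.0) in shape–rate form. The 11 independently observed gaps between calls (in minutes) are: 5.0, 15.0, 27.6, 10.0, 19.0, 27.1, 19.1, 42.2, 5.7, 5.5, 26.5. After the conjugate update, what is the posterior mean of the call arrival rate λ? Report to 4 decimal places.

0.0587

With a Gamma(shape α, rate β) prior on the exponential rate λ, the posterior after n observations with total T = Σxᵢ is Gamma(α+n, β+T).
Sum of observations T = 202.7 minutes; n = 11.
Posterior: Gamma(1.6+11, 12.0+202.7) = Gamma(12.6, 214.7).
Posterior mean of λ = α/β = 12.6/214.7 = 0.0587.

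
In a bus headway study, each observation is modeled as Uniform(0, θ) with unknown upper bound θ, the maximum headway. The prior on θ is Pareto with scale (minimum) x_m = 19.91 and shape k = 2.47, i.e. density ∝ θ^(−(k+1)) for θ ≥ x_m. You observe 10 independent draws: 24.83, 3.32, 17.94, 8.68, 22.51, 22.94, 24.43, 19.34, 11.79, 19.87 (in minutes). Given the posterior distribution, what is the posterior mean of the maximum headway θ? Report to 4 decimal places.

26.9948

A Pareto(scale x_m, shape k) prior on the upper bound θ of Uniform(0, θ) is conjugate: posterior is Pareto(max(x_m, max xᵢ), k + n).
Sample maximum = 24.83; prior scale x_m = 19.91 → posterior scale = max = 24.83.
Posterior shape = 2.47 + 10 = 12.47.
E[θ|data] = k·x_m/(k−1) = 12.47·24.83/11.47 = 26.9948.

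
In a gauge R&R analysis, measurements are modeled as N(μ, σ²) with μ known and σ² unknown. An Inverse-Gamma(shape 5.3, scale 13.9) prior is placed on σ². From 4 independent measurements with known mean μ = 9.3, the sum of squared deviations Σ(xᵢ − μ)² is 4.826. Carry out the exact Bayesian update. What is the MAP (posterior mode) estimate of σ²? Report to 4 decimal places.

With known mean μ and an Inverse-Gamma(α, β) prior on σ², the Normal likelihood is conjugate: posterior is Inv-Gamma(α + n/2, β + Σ(xᵢ−μ)²/2).
Posterior: Inv-Gamma(5.3 + 4/2, 13.9 + 4.826/2) = Inv-Gamma(7.30, 16.3130).
Mode = β/(α+1) = 16.3130/8.30 = 1.9654.

1.9654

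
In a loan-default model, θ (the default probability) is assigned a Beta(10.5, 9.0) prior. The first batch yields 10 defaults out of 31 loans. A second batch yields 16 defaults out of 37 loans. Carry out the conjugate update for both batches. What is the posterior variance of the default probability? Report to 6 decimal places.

0.002747

The Beta prior is conjugate to a Binomial/Bernoulli likelihood; the update adds successes to α and failures to β.
After batch 1: Beta(10.5+10, 9.0+21) = Beta(20.5, 30.0).
After batch 2: Beta(20.5+16, 30.0+21) = Beta(36.5, 51.0).
Var = αβ/((α+β)²(α+β+1)) = 36.5·51.0/(87.5²·88.5) = 0.002747.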